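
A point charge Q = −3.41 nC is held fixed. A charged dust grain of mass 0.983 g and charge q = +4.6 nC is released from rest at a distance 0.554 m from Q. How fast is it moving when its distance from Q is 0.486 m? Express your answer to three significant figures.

Only the electrostatic force acts, so mechanical energy is conserved: ½mv² = U₁ − U₂ = kQq(1/r₁ − 1/r₂).
U₁ − U₂ = (8.99×10⁹ N·m²/C²)(-3.41×10⁻⁹ C)(4.60×10⁻⁹ C)(1/0.554 − 1/0.486) = 3.56×10⁻⁸ J.
v = √(2·3.56×10⁻⁸/9.83×10⁻⁴) = 8.51×10⁻³ m/s.

8.51×10⁻³ m/s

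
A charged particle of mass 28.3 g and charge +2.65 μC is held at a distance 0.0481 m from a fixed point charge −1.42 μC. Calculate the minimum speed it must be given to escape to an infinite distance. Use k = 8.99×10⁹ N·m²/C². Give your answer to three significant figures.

7.05 m/s

To just escape, total mechanical energy must reach zero at infinity: ½mv²_min + U = 0, so ½mv²_min = −U = |kQq|/r.
|U| = |kQq|/r = (8.99×10⁹ N·m²/C²)(1.42×10⁻⁶)(2.65×10⁻⁶)/(0.0481) = 0.703 J.
v_min = √(2|U|/m) = √(2·0.703/0.0283) = 7.05 m/s.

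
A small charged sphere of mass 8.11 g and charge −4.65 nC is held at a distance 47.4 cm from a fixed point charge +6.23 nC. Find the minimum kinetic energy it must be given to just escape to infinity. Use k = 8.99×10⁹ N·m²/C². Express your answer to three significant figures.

To just escape, total mechanical energy must reach zero at infinity: ½mv²_min + U = 0, so ½mv²_min = −U = |kQq|/r.
|U| = |kQq|/r = (8.99×10⁹ N·m²/C²)(6.23×10⁻⁹)(4.65×10⁻⁹)/(0.474) = 5.49×10⁻⁷ J.

5.49×10⁻⁷ J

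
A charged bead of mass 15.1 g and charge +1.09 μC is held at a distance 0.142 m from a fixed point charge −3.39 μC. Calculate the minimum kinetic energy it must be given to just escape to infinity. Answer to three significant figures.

0.234 J

To just escape, total mechanical energy must reach zero at infinity: ½mv²_min + U = 0, so ½mv²_min = −U = |kQq|/r.
|U| = |kQq|/r = (8.99×10⁹ N·m²/C²)(3.39×10⁻⁶)(1.09×10⁻⁶)/(0.142) = 0.234 J.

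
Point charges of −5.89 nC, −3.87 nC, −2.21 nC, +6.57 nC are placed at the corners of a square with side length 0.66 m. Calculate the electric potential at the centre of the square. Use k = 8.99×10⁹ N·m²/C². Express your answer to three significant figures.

-104 V

Electric potential is a scalar, so the contributions from each charge add algebraically: V = Σ kqᵢ/rᵢ.
The distance from each corner to the centre is a√2/2 = 0.467 m.
V = k[(-5.89×10⁻⁹)/(0.467) + (-3.87×10⁻⁹)/(0.467) + (-2.21×10⁻⁹)/(0.467) + (6.57×10⁻⁹)/(0.467)] = -104 V.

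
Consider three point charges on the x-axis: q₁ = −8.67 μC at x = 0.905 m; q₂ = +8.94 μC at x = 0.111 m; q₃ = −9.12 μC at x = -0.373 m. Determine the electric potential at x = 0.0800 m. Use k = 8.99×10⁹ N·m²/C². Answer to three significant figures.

2.32×10⁶ V

The total potential is the scalar sum of each charge's contribution, V = Σ kqᵢ/rᵢ.
Distances from the field point to each charge: r₁ = 0.825 m, r₂ = 0.0310 m, r₃ = 0.453 m.
V = k[(-8.67×10⁻⁶)/(0.825) + (8.94×10⁻⁶)/(0.0310) + (-9.12×10⁻⁶)/(0.453)] = 2.32×10⁶ V.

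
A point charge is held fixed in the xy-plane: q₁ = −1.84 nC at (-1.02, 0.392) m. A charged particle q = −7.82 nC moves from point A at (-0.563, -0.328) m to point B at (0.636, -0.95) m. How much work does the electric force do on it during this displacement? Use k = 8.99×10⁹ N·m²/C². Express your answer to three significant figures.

9.10×10⁻⁸ J

The work done by the electric force is W_field = −ΔU = −q(V_B − V_A) = q(V_A − V_B).
At A: distance to the source charge is 0.853 m; V_A = kq₁/r = -19.4 V.
At B: distance to the source charge is 2.13 m; V_B = kq₁/r = -7.76 V.
ΔV = V_B − V_A = 11.6 V.
W_field = −qΔV = −(-7.82×10⁻⁹ C)(11.6 V) = 9.10×10⁻⁸ J.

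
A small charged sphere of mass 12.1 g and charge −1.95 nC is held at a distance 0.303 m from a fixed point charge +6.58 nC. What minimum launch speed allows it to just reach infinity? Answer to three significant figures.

To just escape, total mechanical energy must reach zero at infinity: ½mv²_min + U = 0, so ½mv²_min = −U = |kQq|/r.
|U| = |kQq|/r = (8.99×10⁹ N·m²/C²)(6.58×10⁻⁹)(1.95×10⁻⁹)/(0.303) = 3.81×10⁻⁷ J.
v_min = √(2|U|/m) = √(2·3.81×10⁻⁷/0.0121) = 7.93×10⁻³ m/s.

7.93×10⁻³ m/s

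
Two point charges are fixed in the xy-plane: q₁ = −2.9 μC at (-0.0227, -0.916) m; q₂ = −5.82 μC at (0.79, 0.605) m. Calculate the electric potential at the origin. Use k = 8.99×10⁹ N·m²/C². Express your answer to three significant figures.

-8.10×10⁴ V

The total potential is the scalar sum of each charge's contribution, V = Σ kqᵢ/rᵢ.
Distances from the field point to each charge: r₁ = 0.916 m, r₂ = 0.995 m.
V = k[(-2.90×10⁻⁶)/(0.916) + (-5.82×10⁻⁶)/(0.995)] = -8.10×10⁴ V.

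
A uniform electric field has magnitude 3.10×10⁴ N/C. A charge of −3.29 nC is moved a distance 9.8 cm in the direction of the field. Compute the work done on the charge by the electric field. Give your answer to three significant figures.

The potential change for a displacement 9.8 cm in the direction of the field is ΔV = −Ed = -3040 V.
W_field = −qΔV = -1.00×10⁻⁵ J.

-1.00×10⁻⁵ J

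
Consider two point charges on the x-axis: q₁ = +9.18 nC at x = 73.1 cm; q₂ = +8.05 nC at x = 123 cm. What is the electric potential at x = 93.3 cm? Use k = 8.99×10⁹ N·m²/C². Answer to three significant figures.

652 V

Electric potential is a scalar, so the contributions from each charge add algebraically: V = Σ kqᵢ/rᵢ.
Distances from the field point to each charge: r₁ = 0.202 m, r₂ = 0.297 m.
V = k[(9.18×10⁻⁹)/(0.202) + (8.05×10⁻⁹)/(0.297)] = 652 V.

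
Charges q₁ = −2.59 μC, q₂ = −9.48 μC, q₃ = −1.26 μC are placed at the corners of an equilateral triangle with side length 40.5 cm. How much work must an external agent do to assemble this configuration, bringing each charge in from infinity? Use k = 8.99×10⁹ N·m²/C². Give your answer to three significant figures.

0.883 J

The assembly work is the sum of pairwise potential energies, U = Σ_{i<j} kqᵢqⱼ/rᵢⱼ.
All three pair separations equal the side length, 0.405 m.
U = (0.545) + (0.0724) + (0.265) = 0.883 J.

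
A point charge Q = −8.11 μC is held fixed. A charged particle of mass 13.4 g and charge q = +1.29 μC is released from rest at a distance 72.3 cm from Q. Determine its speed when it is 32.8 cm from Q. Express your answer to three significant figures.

Only the electrostatic force acts, so mechanical energy is conserved: ½mv² = U₁ − U₂ = kQq(1/r₁ − 1/r₂).
U₁ − U₂ = (8.99×10⁹ N·m²/C²)(-8.11×10⁻⁶ C)(1.29×10⁻⁶ C)(1/0.723 − 1/0.328) = 0.157 J.
v = √(2·0.157/0.0134) = 4.84 m/s.

4.84 m/s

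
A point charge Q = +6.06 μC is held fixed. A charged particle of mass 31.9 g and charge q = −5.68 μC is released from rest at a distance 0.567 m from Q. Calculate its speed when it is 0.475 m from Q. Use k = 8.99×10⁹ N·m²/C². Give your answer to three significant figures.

Only the electrostatic force acts, so mechanical energy is conserved: ½mv² = U₁ − U₂ = kQq(1/r₁ − 1/r₂).
U₁ − U₂ = (8.99×10⁹ N·m²/C²)(6.06×10⁻⁶ C)(-5.68×10⁻⁶ C)(1/0.567 − 1/0.475) = 0.106 J.
v = √(2·0.106/0.0319) = 2.57 m/s.

2.57 m/s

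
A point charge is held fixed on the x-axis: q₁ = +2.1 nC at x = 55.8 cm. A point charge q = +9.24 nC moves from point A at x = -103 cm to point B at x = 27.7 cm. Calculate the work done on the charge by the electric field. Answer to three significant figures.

The work done by the electric force is W_field = −ΔU = −q(V_B − V_A) = q(V_A − V_B).
At A: distance to the source charge is 1.59 m; V_A = kq₁/r = 11.9 V.
At B: distance to the source charge is 0.281 m; V_B = kq₁/r = 67.2 V.
ΔV = V_B − V_A = 55.3 V.
W_field = −qΔV = −(9.24×10⁻⁹ C)(55.3 V) = -5.11×10⁻⁷ J.

-5.11×10⁻⁷ J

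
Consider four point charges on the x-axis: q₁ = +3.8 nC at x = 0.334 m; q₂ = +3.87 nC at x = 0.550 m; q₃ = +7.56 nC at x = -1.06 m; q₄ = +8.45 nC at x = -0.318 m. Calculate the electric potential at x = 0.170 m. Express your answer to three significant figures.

Electric potential is a scalar, so the contributions from each charge add algebraically: V = Σ kqᵢ/rᵢ.
Distances from the field point to each charge: r₁ = 0.164 m, r₂ = 0.380 m, r₃ = 1.23 m, r₄ = 0.488 m.
V = k[(3.80×10⁻⁹)/(0.164) + (3.87×10⁻⁹)/(0.380) + (7.56×10⁻⁹)/(1.23) + (8.45×10⁻⁹)/(0.488)] = 511 V.

511 V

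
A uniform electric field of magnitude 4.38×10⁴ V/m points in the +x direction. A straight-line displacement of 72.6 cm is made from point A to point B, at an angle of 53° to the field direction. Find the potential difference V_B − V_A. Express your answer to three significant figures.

Only the component of displacement along E changes the potential: ΔV = −E·d·cosθ.
ΔV = −(4.38×10⁴ V/m)(0.726 m)cos53° = -1.91×10⁴ V.

-1.91×10⁴ V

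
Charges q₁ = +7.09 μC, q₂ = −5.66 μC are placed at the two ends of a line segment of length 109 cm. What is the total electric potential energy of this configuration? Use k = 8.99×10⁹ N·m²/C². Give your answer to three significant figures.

-0.331 J

The assembly work is the sum of pairwise potential energies, U = Σ_{i<j} kqᵢqⱼ/rᵢⱼ.
The separation is r = 1.09 m.
U = (-0.331) = -0.331 J.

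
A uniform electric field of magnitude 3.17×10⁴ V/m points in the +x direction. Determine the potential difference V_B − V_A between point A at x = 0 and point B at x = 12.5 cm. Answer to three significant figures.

-3960 V

In a uniform field, potential decreases in the direction of E: V_B − V_A = −E·Δx.
V_B − V_A = −(3.17×10⁴ V/m)(0.125 m) = -3960 V.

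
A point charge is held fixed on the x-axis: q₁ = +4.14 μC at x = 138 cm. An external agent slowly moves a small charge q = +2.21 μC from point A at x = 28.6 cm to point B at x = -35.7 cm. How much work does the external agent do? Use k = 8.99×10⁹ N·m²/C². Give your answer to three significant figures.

-0.0278 J

For quasistatic motion the external work equals the change in potential energy: W_ext = qΔV = q(V_B − V_A).
At A: distance to the source charge is 1.09 m; V_A = kq₁/r = 3.40×10⁴ V.
At B: distance to the source charge is 1.74 m; V_B = kq₁/r = 2.14×10⁴ V.
ΔV = V_B − V_A = -1.26×10⁴ V.
W_ext = qΔV = (2.21×10⁻⁶ C)(-1.26×10⁴ V) = -0.0278 J.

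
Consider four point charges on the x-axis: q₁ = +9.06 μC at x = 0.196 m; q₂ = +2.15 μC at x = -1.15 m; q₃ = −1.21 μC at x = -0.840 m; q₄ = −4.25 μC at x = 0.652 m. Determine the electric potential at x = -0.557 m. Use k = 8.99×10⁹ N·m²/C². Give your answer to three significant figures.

Electric potential is a scalar, so the contributions from each charge add algebraically: V = Σ kqᵢ/rᵢ.
Distances from the field point to each charge: r₁ = 0.753 m, r₂ = 0.593 m, r₃ = 0.283 m, r₄ = 1.21 m.
V = k[(9.06×10⁻⁶)/(0.753) + (2.15×10⁻⁶)/(0.593) + (-1.21×10⁻⁶)/(0.283) + (-4.25×10⁻⁶)/(1.21)] = 7.07×10⁴ V.

7.07×10⁴ V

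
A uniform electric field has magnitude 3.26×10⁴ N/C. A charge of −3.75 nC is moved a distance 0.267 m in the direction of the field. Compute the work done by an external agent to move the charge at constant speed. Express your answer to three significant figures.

The potential change for a displacement 0.267 m in the direction of the field is ΔV = −Ed = -8700 V.
W_ext = qΔV = 3.26×10⁻⁵ J.

3.26×10⁻⁵ J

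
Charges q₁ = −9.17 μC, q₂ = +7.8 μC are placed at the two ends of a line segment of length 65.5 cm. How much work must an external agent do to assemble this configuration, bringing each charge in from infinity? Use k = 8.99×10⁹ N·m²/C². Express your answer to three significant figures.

-0.982 J

The work to assemble the configuration equals its total potential energy, U = Σ kqᵢqⱼ/rᵢⱼ over all pairs.
The separation is r = 0.655 m.
U = (-0.982) = -0.982 J.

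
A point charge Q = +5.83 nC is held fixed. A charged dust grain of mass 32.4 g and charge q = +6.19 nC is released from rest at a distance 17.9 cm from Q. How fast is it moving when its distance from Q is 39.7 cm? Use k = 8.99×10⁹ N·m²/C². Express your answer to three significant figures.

7.84×10⁻³ m/s

Only the electrostatic force acts, so mechanical energy is conserved: ½mv² = U₁ − U₂ = kQq(1/r₁ − 1/r₂).
U₁ − U₂ = (8.99×10⁹ N·m²/C²)(5.83×10⁻⁹ C)(6.19×10⁻⁹ C)(1/0.179 − 1/0.397) = 9.95×10⁻⁷ J.
v = √(2·9.95×10⁻⁷/0.0324) = 7.84×10⁻³ m/s.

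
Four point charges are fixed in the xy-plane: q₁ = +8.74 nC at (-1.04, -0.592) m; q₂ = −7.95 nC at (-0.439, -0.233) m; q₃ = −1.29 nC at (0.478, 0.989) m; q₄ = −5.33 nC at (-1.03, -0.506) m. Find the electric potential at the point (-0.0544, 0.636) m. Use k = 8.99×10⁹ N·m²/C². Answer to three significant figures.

-75.4 V

Electric potential is a scalar, so the contributions from each charge add algebraically: V = Σ kqᵢ/rᵢ.
Distances from the field point to each charge: r₁ = 1.57 m, r₂ = 0.950 m, r₃ = 0.639 m, r₄ = 1.50 m.
V = k[(8.74×10⁻⁹)/(1.57) + (-7.95×10⁻⁹)/(0.950) + (-1.29×10⁻⁹)/(0.639) + (-5.33×10⁻⁹)/(1.50)] = -75.4 V.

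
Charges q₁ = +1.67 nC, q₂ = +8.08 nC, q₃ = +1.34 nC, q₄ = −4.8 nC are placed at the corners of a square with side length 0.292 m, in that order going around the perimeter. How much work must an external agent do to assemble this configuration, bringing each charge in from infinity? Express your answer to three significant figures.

The work to assemble the configuration equals its total potential energy, U = Σ kqᵢqⱼ/rᵢⱼ over all pairs.
The four side pairs have separation 0.292 m and the two diagonal pairs 0.413 m.
Summing all 6 pair terms gives U = -4.92×10⁻⁷ J.

-4.92×10⁻⁷ J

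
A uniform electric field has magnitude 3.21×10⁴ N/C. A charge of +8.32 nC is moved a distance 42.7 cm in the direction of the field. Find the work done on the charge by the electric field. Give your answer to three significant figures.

1.14×10⁻⁴ J

The potential change for a displacement 42.7 cm in the direction of the field is ΔV = −Ed = -1.37×10⁴ V.
W_field = −qΔV = 1.14×10⁻⁴ J.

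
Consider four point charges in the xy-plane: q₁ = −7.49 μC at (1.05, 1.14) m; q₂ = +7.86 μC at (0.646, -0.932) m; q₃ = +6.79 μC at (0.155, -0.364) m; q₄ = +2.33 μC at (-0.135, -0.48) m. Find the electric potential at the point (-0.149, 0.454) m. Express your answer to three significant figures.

8.79×10⁴ V

Electric potential is a scalar, so the contributions from each charge add algebraically: V = Σ kqᵢ/rᵢ.
Distances from the field point to each charge: r₁ = 1.38 m, r₂ = 1.60 m, r₃ = 0.873 m, r₄ = 0.934 m.
V = k[(-7.49×10⁻⁶)/(1.38) + (7.86×10⁻⁶)/(1.60) + (6.79×10⁻⁶)/(0.873) + (2.33×10⁻⁶)/(0.934)] = 8.79×10⁴ V.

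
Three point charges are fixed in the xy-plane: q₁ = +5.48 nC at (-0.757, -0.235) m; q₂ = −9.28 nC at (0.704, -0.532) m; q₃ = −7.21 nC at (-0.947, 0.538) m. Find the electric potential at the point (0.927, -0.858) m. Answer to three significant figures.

Electric potential is a scalar, so the contributions from each charge add algebraically: V = Σ kqᵢ/rᵢ.
Distances from the field point to each charge: r₁ = 1.80 m, r₂ = 0.395 m, r₃ = 2.34 m.
V = k[(5.48×10⁻⁹)/(1.80) + (-9.28×10⁻⁹)/(0.395) + (-7.21×10⁻⁹)/(2.34)] = -212 V.

-212 V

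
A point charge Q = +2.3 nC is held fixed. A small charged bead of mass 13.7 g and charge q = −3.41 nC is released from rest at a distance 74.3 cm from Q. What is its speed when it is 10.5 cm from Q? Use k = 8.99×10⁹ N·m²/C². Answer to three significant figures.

9.17×10⁻³ m/s

Only the electrostatic force acts, so mechanical energy is conserved: ½mv² = U₁ − U₂ = kQq(1/r₁ − 1/r₂).
U₁ − U₂ = (8.99×10⁹ N·m²/C²)(2.30×10⁻⁹ C)(-3.41×10⁻⁹ C)(1/0.743 − 1/0.105) = 5.77×10⁻⁷ J.
v = √(2·5.77×10⁻⁷/0.0137) = 9.17×10⁻³ m/s.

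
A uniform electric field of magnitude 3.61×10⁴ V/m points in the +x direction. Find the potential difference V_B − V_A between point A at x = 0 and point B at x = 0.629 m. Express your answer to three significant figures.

-2.27×10⁴ V

In a uniform field, potential decreases in the direction of E: V_B − V_A = −E·Δx.
V_B − V_A = −(3.61×10⁴ V/m)(0.629 m) = -2.27×10⁴ V.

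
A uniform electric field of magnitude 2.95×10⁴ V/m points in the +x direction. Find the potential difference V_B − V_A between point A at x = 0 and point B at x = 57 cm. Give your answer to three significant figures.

In a uniform field, potential decreases in the direction of E: V_B − V_A = −E·Δx.
V_B − V_A = −(2.95×10⁴ V/m)(0.570 m) = -1.68×10⁴ V.

-1.68×10⁴ V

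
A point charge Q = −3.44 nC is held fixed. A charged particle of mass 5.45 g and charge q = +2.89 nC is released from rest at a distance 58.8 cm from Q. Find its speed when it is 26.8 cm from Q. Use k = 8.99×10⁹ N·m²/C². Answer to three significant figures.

8.16×10⁻³ m/s

Only the electrostatic force acts, so mechanical energy is conserved: ½mv² = U₁ − U₂ = kQq(1/r₁ − 1/r₂).
U₁ − U₂ = (8.99×10⁹ N·m²/C²)(-3.44×10⁻⁹ C)(2.89×10⁻⁹ C)(1/0.588 − 1/0.268) = 1.81×10⁻⁷ J.
v = √(2·1.81×10⁻⁷/5.45×10⁻³) = 8.16×10⁻³ m/s.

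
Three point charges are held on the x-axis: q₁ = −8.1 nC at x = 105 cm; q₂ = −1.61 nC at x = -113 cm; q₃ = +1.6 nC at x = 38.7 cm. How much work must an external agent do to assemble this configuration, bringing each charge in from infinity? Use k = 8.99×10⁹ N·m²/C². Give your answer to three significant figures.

The assembly work is the sum of pairwise potential energies, U = Σ_{i<j} kqᵢqⱼ/rᵢⱼ.
Pair separations: r₁₂ = 2.18 m, r₁₃ = 0.663 m, r₂₃ = 1.52 m.
U = (5.38×10⁻⁸) + (-1.76×10⁻⁷) + (-1.53×10⁻⁸) = -1.37×10⁻⁷ J.

-1.37×10⁻⁷ J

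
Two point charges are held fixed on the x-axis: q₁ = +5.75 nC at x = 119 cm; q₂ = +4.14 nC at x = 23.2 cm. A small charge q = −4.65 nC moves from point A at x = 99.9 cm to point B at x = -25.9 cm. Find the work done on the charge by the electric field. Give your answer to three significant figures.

The work done by the electric force is W_field = −ΔU = −q(V_B − V_A) = q(V_A − V_B).
At A: distances to the source charges are 0.191 m, 0.767 m; V_A = Σ kqᵢ/rᵢ = 319 V.
At B: distances to the source charges are 1.45 m, 0.491 m; V_B = Σ kqᵢ/rᵢ = 111 V.
ΔV = V_B − V_A = -208 V.
W_field = −qΔV = −(-4.65×10⁻⁹ C)(-208 V) = -9.66×10⁻⁷ J.

-9.66×10⁻⁷ J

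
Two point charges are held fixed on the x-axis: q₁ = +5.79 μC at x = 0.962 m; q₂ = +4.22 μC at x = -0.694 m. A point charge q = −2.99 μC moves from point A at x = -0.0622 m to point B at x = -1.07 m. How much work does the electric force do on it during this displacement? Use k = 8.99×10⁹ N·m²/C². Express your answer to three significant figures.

0.0468 J

The work done by the electric force is W_field = −ΔU = −q(V_B − V_A) = q(V_A − V_B).
At A: distances to the source charges are 1.02 m, 0.632 m; V_A = Σ kqᵢ/rᵢ = 1.11×10⁵ V.
At B: distances to the source charges are 2.03 m, 0.376 m; V_B = Σ kqᵢ/rᵢ = 1.27×10⁵ V.
ΔV = V_B − V_A = 1.56×10⁴ V.
W_field = −qΔV = −(-2.99×10⁻⁶ C)(1.56×10⁴ V) = 0.0468 J.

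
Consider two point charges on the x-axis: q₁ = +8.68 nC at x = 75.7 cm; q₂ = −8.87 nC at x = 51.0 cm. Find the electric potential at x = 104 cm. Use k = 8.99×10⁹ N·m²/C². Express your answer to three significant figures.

Electric potential is a scalar, so the contributions from each charge add algebraically: V = Σ kqᵢ/rᵢ.
Distances from the field point to each charge: r₁ = 0.283 m, r₂ = 0.530 m.
V = k[(8.68×10⁻⁹)/(0.283) + (-8.87×10⁻⁹)/(0.530)] = 125 V.

125 V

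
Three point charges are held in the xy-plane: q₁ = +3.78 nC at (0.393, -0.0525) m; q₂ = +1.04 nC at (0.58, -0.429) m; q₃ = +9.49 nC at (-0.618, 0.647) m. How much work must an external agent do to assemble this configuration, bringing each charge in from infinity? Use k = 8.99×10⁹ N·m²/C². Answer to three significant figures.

The assembly work is the sum of pairwise potential energies, U = Σ_{i<j} kqᵢqⱼ/rᵢⱼ.
Pair separations: r₁₂ = 0.420 m, r₁₃ = 1.23 m, r₂₃ = 1.61 m.
U = (8.41×10⁻⁸) + (2.62×10⁻⁷) + (5.51×10⁻⁸) = 4.01×10⁻⁷ J.

4.01×10⁻⁷ J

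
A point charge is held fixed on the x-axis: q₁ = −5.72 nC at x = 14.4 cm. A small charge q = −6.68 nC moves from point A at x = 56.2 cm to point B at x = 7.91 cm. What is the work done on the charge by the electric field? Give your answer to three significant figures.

-4.47×10⁻⁶ J

The work done by the electric force is W_field = −ΔU = −q(V_B − V_A) = q(V_A − V_B).
At A: distance to the source charge is 0.418 m; V_A = kq₁/r = -123 V.
At B: distance to the source charge is 0.0649 m; V_B = kq₁/r = -792 V.
ΔV = V_B − V_A = -669 V.
W_field = −qΔV = −(-6.68×10⁻⁹ C)(-669 V) = -4.47×10⁻⁶ J.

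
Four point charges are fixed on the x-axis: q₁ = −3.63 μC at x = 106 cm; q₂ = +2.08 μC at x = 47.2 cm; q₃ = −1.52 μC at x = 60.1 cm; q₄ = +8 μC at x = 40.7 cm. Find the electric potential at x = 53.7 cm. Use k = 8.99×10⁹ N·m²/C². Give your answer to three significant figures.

The total potential is the scalar sum of each charge's contribution, V = Σ kqᵢ/rᵢ.
Distances from the field point to each charge: r₁ = 0.523 m, r₂ = 0.0650 m, r₃ = 0.0640 m, r₄ = 0.130 m.
V = k[(-3.63×10⁻⁶)/(0.523) + (2.08×10⁻⁶)/(0.0650) + (-1.52×10⁻⁶)/(0.0640) + (8.00×10⁻⁶)/(0.130)] = 5.65×10⁵ V.

5.65×10⁵ V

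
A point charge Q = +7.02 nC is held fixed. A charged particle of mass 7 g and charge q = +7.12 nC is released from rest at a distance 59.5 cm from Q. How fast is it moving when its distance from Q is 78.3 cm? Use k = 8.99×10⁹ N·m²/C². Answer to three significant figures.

7.20×10⁻³ m/s

Only the electrostatic force acts, so mechanical energy is conserved: ½mv² = U₁ − U₂ = kQq(1/r₁ − 1/r₂).
U₁ − U₂ = (8.99×10⁹ N·m²/C²)(7.02×10⁻⁹ C)(7.12×10⁻⁹ C)(1/0.595 − 1/0.783) = 1.81×10⁻⁷ J.
v = √(2·1.81×10⁻⁷/7.00×10⁻³) = 7.20×10⁻³ m/s.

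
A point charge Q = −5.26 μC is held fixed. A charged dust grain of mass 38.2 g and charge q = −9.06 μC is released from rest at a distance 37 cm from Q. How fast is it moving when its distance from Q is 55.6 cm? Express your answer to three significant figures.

4.50 m/s

Only the electrostatic force acts, so mechanical energy is conserved: ½mv² = U₁ − U₂ = kQq(1/r₁ − 1/r₂).
U₁ − U₂ = (8.99×10⁹ N·m²/C²)(-5.26×10⁻⁶ C)(-9.06×10⁻⁶ C)(1/0.370 − 1/0.556) = 0.387 J.
v = √(2·0.387/0.0382) = 4.50 m/s.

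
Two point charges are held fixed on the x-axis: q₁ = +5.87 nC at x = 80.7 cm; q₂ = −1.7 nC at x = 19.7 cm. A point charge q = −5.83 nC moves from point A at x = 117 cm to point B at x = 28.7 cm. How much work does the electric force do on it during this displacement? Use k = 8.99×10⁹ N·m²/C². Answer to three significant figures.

The work done by the electric force is W_field = −ΔU = −q(V_B − V_A) = q(V_A − V_B).
At A: distances to the source charges are 0.363 m, 0.973 m; V_A = Σ kqᵢ/rᵢ = 130 V.
At B: distances to the source charges are 0.520 m, 0.0900 m; V_B = Σ kqᵢ/rᵢ = -68.3 V.
ΔV = V_B − V_A = -198 V.
W_field = −qΔV = −(-5.83×10⁻⁹ C)(-198 V) = -1.15×10⁻⁶ J.

-1.15×10⁻⁶ J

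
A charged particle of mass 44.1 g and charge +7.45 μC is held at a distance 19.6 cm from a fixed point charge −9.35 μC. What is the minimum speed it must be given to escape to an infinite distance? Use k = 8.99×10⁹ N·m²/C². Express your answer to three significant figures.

12.0 m/s

To just escape, total mechanical energy must reach zero at infinity: ½mv²_min + U = 0, so ½mv²_min = −U = |kQq|/r.
|U| = |kQq|/r = (8.99×10⁹ N·m²/C²)(9.35×10⁻⁶)(7.45×10⁻⁶)/(0.196) = 3.20 J.
v_min = √(2|U|/m) = √(2·3.20/0.0441) = 12.0 m/s.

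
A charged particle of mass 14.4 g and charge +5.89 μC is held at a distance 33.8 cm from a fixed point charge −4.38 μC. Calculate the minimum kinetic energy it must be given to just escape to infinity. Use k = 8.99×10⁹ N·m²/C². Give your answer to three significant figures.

To just escape, total mechanical energy must reach zero at infinity: ½mv²_min + U = 0, so ½mv²_min = −U = |kQq|/r.
|U| = |kQq|/r = (8.99×10⁹ N·m²/C²)(4.38×10⁻⁶)(5.89×10⁻⁶)/(0.338) = 0.686 J.

0.686 J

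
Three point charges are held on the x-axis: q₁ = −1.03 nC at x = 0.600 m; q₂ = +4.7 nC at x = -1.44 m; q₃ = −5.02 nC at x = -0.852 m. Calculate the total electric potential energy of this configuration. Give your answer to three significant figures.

-3.50×10⁻⁷ J

The assembly work is the sum of pairwise potential energies, U = Σ_{i<j} kqᵢqⱼ/rᵢⱼ.
Pair separations: r₁₂ = 2.04 m, r₁₃ = 1.45 m, r₂₃ = 0.588 m.
U = (-2.13×10⁻⁸) + (3.20×10⁻⁸) + (-3.61×10⁻⁷) = -3.50×10⁻⁷ J.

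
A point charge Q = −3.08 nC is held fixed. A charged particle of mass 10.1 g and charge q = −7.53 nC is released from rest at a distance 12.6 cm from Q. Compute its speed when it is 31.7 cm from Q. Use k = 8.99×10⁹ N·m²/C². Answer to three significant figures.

0.0141 m/s

Only the electrostatic force acts, so mechanical energy is conserved: ½mv² = U₁ − U₂ = kQq(1/r₁ − 1/r₂).
U₁ − U₂ = (8.99×10⁹ N·m²/C²)(-3.08×10⁻⁹ C)(-7.53×10⁻⁹ C)(1/0.126 − 1/0.317) = 9.97×10⁻⁷ J.
v = √(2·9.97×10⁻⁷/0.0101) = 0.0141 m/s.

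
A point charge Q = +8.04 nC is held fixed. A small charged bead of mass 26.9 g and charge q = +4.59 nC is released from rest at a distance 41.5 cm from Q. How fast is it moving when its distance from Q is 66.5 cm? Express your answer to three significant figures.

Only the electrostatic force acts, so mechanical energy is conserved: ½mv² = U₁ − U₂ = kQq(1/r₁ − 1/r₂).
U₁ − U₂ = (8.99×10⁹ N·m²/C²)(8.04×10⁻⁹ C)(4.59×10⁻⁹ C)(1/0.415 − 1/0.665) = 3.01×10⁻⁷ J.
v = √(2·3.01×10⁻⁷/0.0269) = 4.73×10⁻³ m/s.

4.73×10⁻³ m/s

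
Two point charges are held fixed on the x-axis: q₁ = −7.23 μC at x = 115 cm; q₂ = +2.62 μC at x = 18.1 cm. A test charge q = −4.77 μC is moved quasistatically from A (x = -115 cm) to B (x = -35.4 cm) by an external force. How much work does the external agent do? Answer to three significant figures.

-0.0542 J

For quasistatic motion the external work equals the change in potential energy: W_ext = qΔV = q(V_B − V_A).
At A: distances to the source charges are 2.30 m, 1.33 m; V_A = Σ kqᵢ/rᵢ = -1.06×10⁴ V.
At B: distances to the source charges are 1.50 m, 0.535 m; V_B = Σ kqᵢ/rᵢ = 809 V.
ΔV = V_B − V_A = 1.14×10⁴ V.
W_ext = qΔV = (-4.77×10⁻⁶ C)(1.14×10⁴ V) = -0.0542 J.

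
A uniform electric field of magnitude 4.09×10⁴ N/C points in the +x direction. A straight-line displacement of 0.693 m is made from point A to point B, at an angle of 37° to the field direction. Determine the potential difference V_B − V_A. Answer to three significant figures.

Only the component of displacement along E changes the potential: ΔV = −E·d·cosθ.
ΔV = −(4.09×10⁴ V/m)(0.693 m)cos37° = -2.26×10⁴ V.

-2.26×10⁴ V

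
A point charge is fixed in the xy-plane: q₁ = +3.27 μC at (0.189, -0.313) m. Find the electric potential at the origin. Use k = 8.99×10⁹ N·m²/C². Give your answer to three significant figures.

The total potential is the scalar sum of each charge's contribution, V = Σ kqᵢ/rᵢ.
Distances from the field point to each charge: r₁ = 0.366 m.
V = k[(3.27×10⁻⁶)/(0.366)] = 8.04×10⁴ V.

8.04×10⁴ V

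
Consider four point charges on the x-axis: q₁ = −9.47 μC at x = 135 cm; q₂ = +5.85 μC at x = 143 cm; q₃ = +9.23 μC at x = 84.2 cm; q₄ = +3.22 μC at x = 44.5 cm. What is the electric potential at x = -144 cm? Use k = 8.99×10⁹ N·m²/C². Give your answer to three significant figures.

3.95×10⁴ V

The total potential is the scalar sum of each charge's contribution, V = Σ kqᵢ/rᵢ.
Distances from the field point to each charge: r₁ = 2.79 m, r₂ = 2.87 m, r₃ = 2.28 m, r₄ = 1.89 m.
V = k[(-9.47×10⁻⁶)/(2.79) + (5.85×10⁻⁶)/(2.87) + (9.23×10⁻⁶)/(2.28) + (3.22×10⁻⁶)/(1.89)] = 3.95×10⁴ V.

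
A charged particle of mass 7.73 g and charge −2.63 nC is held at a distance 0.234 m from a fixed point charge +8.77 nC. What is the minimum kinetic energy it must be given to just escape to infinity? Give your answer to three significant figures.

8.86×10⁻⁷ J

To just escape, total mechanical energy must reach zero at infinity: ½mv²_min + U = 0, so ½mv²_min = −U = |kQq|/r.
|U| = |kQq|/r = (8.99×10⁹ N·m²/C²)(8.77×10⁻⁹)(2.63×10⁻⁹)/(0.234) = 8.86×10⁻⁷ J.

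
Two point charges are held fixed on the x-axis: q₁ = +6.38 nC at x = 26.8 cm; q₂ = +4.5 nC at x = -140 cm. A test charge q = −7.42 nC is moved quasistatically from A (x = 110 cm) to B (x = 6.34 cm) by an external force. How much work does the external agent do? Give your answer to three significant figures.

-1.65×10⁻⁶ J

For quasistatic motion the external work equals the change in potential energy: W_ext = qΔV = q(V_B − V_A).
At A: distances to the source charges are 0.832 m, 2.50 m; V_A = Σ kqᵢ/rᵢ = 85.1 V.
At B: distances to the source charges are 0.205 m, 1.46 m; V_B = Σ kqᵢ/rᵢ = 308 V.
ΔV = V_B − V_A = 223 V.
W_ext = qΔV = (-7.42×10⁻⁹ C)(223 V) = -1.65×10⁻⁶ J.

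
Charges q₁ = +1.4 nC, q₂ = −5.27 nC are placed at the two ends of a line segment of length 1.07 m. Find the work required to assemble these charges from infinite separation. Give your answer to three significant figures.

The assembly work is the sum of pairwise potential energies, U = Σ_{i<j} kqᵢqⱼ/rᵢⱼ.
The separation is r = 1.07 m.
U = (-6.20×10⁻⁸) = -6.20×10⁻⁸ J.

-6.20×10⁻⁸ J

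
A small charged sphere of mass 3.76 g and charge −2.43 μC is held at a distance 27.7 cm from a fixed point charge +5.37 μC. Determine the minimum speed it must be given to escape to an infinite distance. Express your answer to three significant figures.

To just escape, total mechanical energy must reach zero at infinity: ½mv²_min + U = 0, so ½mv²_min = −U = |kQq|/r.
|U| = |kQq|/r = (8.99×10⁹ N·m²/C²)(5.37×10⁻⁶)(2.43×10⁻⁶)/(0.277) = 0.424 J.
v_min = √(2|U|/m) = √(2·0.424/3.76×10⁻³) = 15.0 m/s.

15.0 m/s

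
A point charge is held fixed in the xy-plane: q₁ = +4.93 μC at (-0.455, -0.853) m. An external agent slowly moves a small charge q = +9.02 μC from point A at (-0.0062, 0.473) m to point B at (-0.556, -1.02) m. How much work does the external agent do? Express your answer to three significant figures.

1.76 J

For quasistatic motion the external work equals the change in potential energy: W_ext = qΔV = q(V_B − V_A).
At A: distance to the source charge is 1.40 m; V_A = kq₁/r = 3.17×10⁴ V.
At B: distance to the source charge is 0.195 m; V_B = kq₁/r = 2.27×10⁵ V.
ΔV = V_B − V_A = 1.95×10⁵ V.
W_ext = qΔV = (9.02×10⁻⁶ C)(1.95×10⁵ V) = 1.76 J.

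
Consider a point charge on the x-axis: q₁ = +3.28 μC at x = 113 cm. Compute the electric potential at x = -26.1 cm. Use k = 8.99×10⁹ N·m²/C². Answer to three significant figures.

Electric potential is a scalar, so the contributions from each charge add algebraically: V = Σ kqᵢ/rᵢ.
V = k[(3.28×10⁻⁶)/(1.39)] = 2.12×10⁴ V.

2.12×10⁴ V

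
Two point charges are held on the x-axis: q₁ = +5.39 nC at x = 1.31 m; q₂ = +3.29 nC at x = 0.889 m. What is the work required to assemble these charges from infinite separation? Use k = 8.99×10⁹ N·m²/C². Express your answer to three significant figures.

The assembly work is the sum of pairwise potential energies, U = Σ_{i<j} kqᵢqⱼ/rᵢⱼ.
Pair separations: r₁₂ = 0.421 m.
U = (3.79×10⁻⁷) = 3.79×10⁻⁷ J.

3.79×10⁻⁷ J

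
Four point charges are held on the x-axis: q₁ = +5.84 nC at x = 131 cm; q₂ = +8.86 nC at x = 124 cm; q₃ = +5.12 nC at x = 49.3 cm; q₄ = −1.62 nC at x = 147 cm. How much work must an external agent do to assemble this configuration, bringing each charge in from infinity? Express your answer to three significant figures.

6.35×10⁻⁶ J

The assembly work is the sum of pairwise potential energies, U = Σ_{i<j} kqᵢqⱼ/rᵢⱼ.
Pair separations: r₁₂ = 0.0700 m, r₁₃ = 0.817 m, r₁₄ = 0.160 m, r₂₃ = 0.747 m, r₂₄ = 0.230 m, r₃₄ = 0.977 m.
Summing all 6 pair terms gives U = 6.35×10⁻⁶ J.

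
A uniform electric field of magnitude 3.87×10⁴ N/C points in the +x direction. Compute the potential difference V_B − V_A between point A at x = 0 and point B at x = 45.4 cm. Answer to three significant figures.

-1.76×10⁴ V

In a uniform field, potential decreases in the direction of E: V_B − V_A = −E·Δx.
V_B − V_A = −(3.87×10⁴ V/m)(0.454 m) = -1.76×10⁴ V.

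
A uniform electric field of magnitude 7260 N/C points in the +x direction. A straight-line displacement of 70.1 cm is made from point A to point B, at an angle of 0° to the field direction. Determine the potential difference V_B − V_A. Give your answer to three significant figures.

Only the component of displacement along E changes the potential: ΔV = −E·d·cosθ.
ΔV = −(7260 V/m)(0.701 m)cos0° = -5090 V.

-5090 V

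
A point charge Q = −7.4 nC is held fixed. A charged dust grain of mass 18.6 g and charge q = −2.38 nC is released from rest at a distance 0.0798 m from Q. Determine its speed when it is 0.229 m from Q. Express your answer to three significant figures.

0.0118 m/s

Only the electrostatic force acts, so mechanical energy is conserved: ½mv² = U₁ − U₂ = kQq(1/r₁ − 1/r₂).
U₁ − U₂ = (8.99×10⁹ N·m²/C²)(-7.40×10⁻⁹ C)(-2.38×10⁻⁹ C)(1/0.0798 − 1/0.229) = 1.29×10⁻⁶ J.
v = √(2·1.29×10⁻⁶/0.0186) = 0.0118 m/s.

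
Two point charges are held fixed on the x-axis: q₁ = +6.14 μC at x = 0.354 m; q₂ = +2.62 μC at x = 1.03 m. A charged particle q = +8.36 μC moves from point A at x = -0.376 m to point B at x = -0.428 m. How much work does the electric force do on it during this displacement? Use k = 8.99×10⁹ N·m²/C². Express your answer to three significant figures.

0.0470 J

The work done by the electric force is W_field = −ΔU = −q(V_B − V_A) = q(V_A − V_B).
At A: distances to the source charges are 0.730 m, 1.41 m; V_A = Σ kqᵢ/rᵢ = 9.24×10⁴ V.
At B: distances to the source charges are 0.782 m, 1.46 m; V_B = Σ kqᵢ/rᵢ = 8.67×10⁴ V.
ΔV = V_B − V_A = -5630 V.
W_field = −qΔV = −(8.36×10⁻⁶ C)(-5630 V) = 0.0470 J.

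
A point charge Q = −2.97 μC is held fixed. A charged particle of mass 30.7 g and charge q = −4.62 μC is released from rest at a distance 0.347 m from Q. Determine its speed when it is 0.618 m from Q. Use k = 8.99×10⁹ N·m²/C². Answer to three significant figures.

3.19 m/s

Only the electrostatic force acts, so mechanical energy is conserved: ½mv² = U₁ − U₂ = kQq(1/r₁ − 1/r₂).
U₁ − U₂ = (8.99×10⁹ N·m²/C²)(-2.97×10⁻⁶ C)(-4.62×10⁻⁶ C)(1/0.347 − 1/0.618) = 0.156 J.
v = √(2·0.156/0.0307) = 3.19 m/s.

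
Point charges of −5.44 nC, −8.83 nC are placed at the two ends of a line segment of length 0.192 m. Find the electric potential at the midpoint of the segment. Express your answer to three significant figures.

-1340 V

The total potential is the scalar sum of each charge's contribution, V = Σ kqᵢ/rᵢ.
Each charge is 0.0960 m from the midpoint.
V = k[(-5.44×10⁻⁹)/(0.0960) + (-8.83×10⁻⁹)/(0.0960)] = -1340 V.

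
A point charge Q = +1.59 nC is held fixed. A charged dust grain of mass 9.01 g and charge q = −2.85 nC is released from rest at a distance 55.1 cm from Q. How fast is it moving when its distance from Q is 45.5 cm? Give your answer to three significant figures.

Only the electrostatic force acts, so mechanical energy is conserved: ½mv² = U₁ − U₂ = kQq(1/r₁ − 1/r₂).
U₁ − U₂ = (8.99×10⁹ N·m²/C²)(1.59×10⁻⁹ C)(-2.85×10⁻⁹ C)(1/0.551 − 1/0.455) = 1.56×10⁻⁸ J.
v = √(2·1.56×10⁻⁸/9.01×10⁻³) = 1.86×10⁻³ m/s.

1.86×10⁻³ m/s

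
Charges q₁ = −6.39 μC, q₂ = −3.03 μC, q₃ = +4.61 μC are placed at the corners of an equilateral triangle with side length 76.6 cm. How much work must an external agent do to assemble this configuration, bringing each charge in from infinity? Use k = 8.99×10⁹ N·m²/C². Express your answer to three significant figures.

-0.282 J

The work to assemble the configuration equals its total potential energy, U = Σ kqᵢqⱼ/rᵢⱼ over all pairs.
All three pair separations equal the side length, 0.766 m.
U = (0.227) + (-0.346) + (-0.164) = -0.282 J.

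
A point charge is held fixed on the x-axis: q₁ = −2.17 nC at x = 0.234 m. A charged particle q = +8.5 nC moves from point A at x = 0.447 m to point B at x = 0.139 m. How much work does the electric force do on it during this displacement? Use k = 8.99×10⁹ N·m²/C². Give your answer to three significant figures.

9.67×10⁻⁷ J

The work done by the electric force is W_field = −ΔU = −q(V_B − V_A) = q(V_A − V_B).
At A: distance to the source charge is 0.213 m; V_A = kq₁/r = -91.6 V.
At B: distance to the source charge is 0.0950 m; V_B = kq₁/r = -205 V.
ΔV = V_B − V_A = -114 V.
W_field = −qΔV = −(8.50×10⁻⁹ C)(-114 V) = 9.67×10⁻⁷ J.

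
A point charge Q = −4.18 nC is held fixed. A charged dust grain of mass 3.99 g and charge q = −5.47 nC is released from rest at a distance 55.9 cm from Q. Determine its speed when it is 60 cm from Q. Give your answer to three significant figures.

3.55×10⁻³ m/s

Only the electrostatic force acts, so mechanical energy is conserved: ½mv² = U₁ − U₂ = kQq(1/r₁ − 1/r₂).
U₁ − U₂ = (8.99×10⁹ N·m²/C²)(-4.18×10⁻⁹ C)(-5.47×10⁻⁹ C)(1/0.559 − 1/0.600) = 2.51×10⁻⁸ J.
v = √(2·2.51×10⁻⁸/3.99×10⁻³) = 3.55×10⁻³ m/s.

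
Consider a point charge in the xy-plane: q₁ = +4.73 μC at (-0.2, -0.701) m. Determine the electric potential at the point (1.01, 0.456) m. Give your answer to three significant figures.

2.54×10⁴ V

Electric potential is a scalar, so the contributions from each charge add algebraically: V = Σ kqᵢ/rᵢ.
Distances from the field point to each charge: r₁ = 1.67 m.
V = k[(4.73×10⁻⁶)/(1.67)] = 2.54×10⁴ V.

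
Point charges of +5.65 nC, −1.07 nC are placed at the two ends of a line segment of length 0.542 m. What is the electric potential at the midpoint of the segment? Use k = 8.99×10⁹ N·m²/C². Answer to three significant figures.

152 V

Electric potential is a scalar, so the contributions from each charge add algebraically: V = Σ kqᵢ/rᵢ.
Each charge is 0.271 m from the midpoint.
V = k[(5.65×10⁻⁹)/(0.271) + (-1.07×10⁻⁹)/(0.271)] = 152 V.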